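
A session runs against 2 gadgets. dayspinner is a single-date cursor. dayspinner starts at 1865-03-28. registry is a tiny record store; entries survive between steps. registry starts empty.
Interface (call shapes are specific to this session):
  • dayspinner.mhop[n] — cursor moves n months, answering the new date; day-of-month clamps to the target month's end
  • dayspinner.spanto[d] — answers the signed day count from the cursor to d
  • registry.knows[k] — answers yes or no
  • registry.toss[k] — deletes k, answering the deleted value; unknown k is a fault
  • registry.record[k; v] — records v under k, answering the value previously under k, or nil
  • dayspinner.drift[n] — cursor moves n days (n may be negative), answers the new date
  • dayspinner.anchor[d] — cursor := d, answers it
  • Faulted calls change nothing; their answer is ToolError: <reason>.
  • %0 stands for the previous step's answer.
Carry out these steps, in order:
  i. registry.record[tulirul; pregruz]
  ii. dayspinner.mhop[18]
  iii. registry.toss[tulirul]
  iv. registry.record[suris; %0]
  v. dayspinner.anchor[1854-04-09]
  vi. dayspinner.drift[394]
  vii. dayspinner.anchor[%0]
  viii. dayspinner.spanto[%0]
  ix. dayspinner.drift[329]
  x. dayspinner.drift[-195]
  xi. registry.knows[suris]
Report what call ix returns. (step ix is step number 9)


% registry.record k→tulirul v→pregruz
:: nil
% dayspinner.mhop n→18
:: 1866-09-28
% registry.toss k→tulirul
:: pregruz
% registry.record k→suris v→%0
:: nil
% dayspinner.anchor d→1854-04-09
:: 1854-04-09
% dayspinner.drift n→394
:: 1855-05-08
% dayspinner.anchor d→%0
:: 1855-05-08
% dayspinner.spanto d→%0
:: 0
% dayspinner.drift n→329
:: 1856-04-01
% dayspinner.drift n→-195
:: 1855-09-19
% registry.knows k→suris
:: yes

Answer: 1856-04-01


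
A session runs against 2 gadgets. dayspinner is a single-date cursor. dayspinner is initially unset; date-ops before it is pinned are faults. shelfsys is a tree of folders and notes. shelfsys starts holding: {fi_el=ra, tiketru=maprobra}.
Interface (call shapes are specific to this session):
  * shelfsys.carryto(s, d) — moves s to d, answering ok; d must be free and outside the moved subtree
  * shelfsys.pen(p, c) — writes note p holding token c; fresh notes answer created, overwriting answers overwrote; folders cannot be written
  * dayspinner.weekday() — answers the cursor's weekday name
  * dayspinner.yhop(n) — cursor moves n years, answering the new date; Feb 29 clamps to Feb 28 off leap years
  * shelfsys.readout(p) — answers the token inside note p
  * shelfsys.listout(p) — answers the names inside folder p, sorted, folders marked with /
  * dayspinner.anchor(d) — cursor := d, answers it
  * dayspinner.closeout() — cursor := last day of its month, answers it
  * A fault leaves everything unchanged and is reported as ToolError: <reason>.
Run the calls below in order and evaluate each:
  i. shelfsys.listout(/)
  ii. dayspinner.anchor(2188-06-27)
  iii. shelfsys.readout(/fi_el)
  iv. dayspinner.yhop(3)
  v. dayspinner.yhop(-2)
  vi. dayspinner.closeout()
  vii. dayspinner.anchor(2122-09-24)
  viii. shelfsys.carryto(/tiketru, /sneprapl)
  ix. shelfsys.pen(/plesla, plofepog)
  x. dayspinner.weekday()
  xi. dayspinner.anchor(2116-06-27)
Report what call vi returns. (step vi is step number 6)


>>> shelfsys.listout p→/
[out] [fi_el, tiketru]
>>> dayspinner.anchor d→2188-06-27
[out] 2188-06-27
>>> shelfsys.readout p→/fi_el
[out] ra
>>> dayspinner.yhop n→3
[out] 2191-06-27
>>> dayspinner.yhop n→-2
[out] 2189-06-27
>>> dayspinner.closeout
[out] 2189-06-30
>>> dayspinner.anchor d→2122-09-24
[out] 2122-09-24
>>> shelfsys.carryto s→/tiketru d→/sneprapl
[out] ok
>>> shelfsys.pen p→/plesla c→plofepog
[out] created
>>> dayspinner.weekday
[out] Thursday
>>> dayspinner.anchor d→2116-06-27
[out] 2116-06-27

Answer: 2189-06-30


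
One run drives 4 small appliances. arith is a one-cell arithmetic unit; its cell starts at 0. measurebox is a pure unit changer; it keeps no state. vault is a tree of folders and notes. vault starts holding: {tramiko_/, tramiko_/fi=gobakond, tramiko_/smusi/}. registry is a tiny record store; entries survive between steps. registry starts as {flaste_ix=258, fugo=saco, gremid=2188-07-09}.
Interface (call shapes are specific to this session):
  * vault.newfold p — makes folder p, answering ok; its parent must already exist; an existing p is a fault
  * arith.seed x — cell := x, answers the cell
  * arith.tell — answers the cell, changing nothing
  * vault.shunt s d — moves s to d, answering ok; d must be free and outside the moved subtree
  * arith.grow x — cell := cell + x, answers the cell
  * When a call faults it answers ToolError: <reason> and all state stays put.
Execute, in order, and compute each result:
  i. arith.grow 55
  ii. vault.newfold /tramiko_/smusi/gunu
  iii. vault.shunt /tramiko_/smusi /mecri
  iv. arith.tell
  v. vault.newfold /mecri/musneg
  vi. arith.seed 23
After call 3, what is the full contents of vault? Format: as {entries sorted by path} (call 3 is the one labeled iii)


Using arith.grow passing x='55', and observe 55.
I use vault.newfold passing p='/tramiko_/smusi/gunu', and see ok.
Calling vault.shunt passing s='/tramiko_/smusi', d='/mecri', and get ok.
Next I call arith.tell, and get 55.
I run vault.newfold passing p='/mecri/musneg': ok.
Using arith.seed passing x='23', and get 23.

Answer: {mecri/, mecri/gunu/, tramiko_/, tramiko_/fi=gobakond}


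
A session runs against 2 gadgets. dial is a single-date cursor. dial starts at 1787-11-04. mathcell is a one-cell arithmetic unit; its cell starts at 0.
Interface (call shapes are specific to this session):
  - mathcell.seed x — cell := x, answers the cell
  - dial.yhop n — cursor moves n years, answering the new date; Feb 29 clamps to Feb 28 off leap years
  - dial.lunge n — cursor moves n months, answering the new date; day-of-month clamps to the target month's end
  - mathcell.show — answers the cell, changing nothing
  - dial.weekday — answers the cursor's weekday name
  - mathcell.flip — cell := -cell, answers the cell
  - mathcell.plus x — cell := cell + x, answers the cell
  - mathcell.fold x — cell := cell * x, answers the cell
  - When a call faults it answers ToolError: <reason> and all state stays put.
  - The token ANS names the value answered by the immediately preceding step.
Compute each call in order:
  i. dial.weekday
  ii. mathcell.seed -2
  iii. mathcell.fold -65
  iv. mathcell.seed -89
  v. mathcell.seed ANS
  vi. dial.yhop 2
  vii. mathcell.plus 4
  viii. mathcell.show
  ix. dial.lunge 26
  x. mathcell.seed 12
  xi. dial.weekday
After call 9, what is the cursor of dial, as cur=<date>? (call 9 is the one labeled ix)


Answer: cur=1792-01-04

Derivation:
[in] dial.weekday
= Sunday
[in] mathcell.seed x: -2
= -2
[in] mathcell.fold x: -65
= 130
[in] mathcell.seed x: -89
= -89
[in] mathcell.seed x: ANS
= -89
[in] dial.yhop n: 2
= 1789-11-04
[in] mathcell.plus x: 4
= -85
[in] mathcell.show
= -85
[in] dial.lunge n: 26
= 1792-01-04
[in] mathcell.seed x: 12
= 12
[in] dial.weekday
= Wednesday


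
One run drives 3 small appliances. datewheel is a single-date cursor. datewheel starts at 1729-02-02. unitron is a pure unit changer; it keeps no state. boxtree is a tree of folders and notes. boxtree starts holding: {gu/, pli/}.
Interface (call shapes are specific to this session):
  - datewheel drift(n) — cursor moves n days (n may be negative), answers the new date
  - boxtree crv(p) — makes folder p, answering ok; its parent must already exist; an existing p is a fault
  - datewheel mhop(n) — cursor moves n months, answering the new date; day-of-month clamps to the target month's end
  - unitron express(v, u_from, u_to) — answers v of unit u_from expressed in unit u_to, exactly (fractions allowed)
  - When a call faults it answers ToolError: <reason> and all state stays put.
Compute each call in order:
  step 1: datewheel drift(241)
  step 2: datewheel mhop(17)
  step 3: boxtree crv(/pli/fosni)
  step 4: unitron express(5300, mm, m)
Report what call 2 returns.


Answer: 1731-03-01

Derivation:
% datewheel drift n→241
  1729-10-01
% datewheel mhop n→17
  1731-03-01
% boxtree crv p→/pli/fosni
  ok
% unitron express v→5300 u_from→mm u_to→m
  53/10


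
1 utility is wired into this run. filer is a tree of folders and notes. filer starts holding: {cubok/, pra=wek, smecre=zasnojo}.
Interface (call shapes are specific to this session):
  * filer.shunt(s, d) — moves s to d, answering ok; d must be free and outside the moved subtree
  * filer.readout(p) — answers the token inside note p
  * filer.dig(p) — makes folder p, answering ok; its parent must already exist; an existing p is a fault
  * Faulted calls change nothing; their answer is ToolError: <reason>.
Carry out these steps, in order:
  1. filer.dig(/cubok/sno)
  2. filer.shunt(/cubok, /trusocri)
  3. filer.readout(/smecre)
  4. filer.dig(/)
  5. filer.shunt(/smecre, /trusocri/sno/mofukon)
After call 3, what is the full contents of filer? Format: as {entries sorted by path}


Answer: {pra=wek, smecre=zasnojo, trusocri/, trusocri/sno/}

Derivation:
→ dig(p=/cubok/sno)
← ok
→ shunt(s=/cubok, d=/trusocri)
← ok
→ readout(p=/smecre)
← zasnojo
→ dig(p=/)
← ToolError: exists
→ shunt(s=/smecre, d=/trusocri/sno/mofukon)
← ok


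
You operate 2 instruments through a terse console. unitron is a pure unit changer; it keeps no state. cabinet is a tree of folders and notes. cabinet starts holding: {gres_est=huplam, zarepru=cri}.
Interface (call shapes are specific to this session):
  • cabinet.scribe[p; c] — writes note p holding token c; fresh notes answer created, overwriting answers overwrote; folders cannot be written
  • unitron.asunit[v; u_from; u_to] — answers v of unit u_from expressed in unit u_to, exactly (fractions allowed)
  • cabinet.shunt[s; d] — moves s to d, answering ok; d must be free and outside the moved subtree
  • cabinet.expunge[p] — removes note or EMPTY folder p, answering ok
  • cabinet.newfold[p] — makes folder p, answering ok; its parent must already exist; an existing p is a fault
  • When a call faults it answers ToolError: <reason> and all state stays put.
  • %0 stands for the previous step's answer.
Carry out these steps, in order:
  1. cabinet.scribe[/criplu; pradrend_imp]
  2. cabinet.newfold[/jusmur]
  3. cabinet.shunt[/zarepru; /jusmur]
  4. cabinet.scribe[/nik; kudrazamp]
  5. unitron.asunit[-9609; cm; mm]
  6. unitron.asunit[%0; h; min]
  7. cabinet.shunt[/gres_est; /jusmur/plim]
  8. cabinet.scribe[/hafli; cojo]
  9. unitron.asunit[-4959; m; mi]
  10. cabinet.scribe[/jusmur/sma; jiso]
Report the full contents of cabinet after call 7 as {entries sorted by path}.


# scribe(/criplu, pradrend_imp) == created
# newfold(/jusmur) == ok
# shunt(/zarepru, /jusmur) == ToolError: exists
# scribe(/nik, kudrazamp) == created
# asunit(-9609, cm, mm) == -96090
# asunit(%0, h, min) == -5765400
# shunt(/gres_est, /jusmur/plim) == ok
# scribe(/hafli, cojo) == created
# asunit(-4959, m, mi) == -68875/22352
# scribe(/jusmur/sma, jiso) == created

Answer: {criplu=pradrend_imp, jusmur/, jusmur/plim=huplam, nik=kudrazamp, zarepru=cri}


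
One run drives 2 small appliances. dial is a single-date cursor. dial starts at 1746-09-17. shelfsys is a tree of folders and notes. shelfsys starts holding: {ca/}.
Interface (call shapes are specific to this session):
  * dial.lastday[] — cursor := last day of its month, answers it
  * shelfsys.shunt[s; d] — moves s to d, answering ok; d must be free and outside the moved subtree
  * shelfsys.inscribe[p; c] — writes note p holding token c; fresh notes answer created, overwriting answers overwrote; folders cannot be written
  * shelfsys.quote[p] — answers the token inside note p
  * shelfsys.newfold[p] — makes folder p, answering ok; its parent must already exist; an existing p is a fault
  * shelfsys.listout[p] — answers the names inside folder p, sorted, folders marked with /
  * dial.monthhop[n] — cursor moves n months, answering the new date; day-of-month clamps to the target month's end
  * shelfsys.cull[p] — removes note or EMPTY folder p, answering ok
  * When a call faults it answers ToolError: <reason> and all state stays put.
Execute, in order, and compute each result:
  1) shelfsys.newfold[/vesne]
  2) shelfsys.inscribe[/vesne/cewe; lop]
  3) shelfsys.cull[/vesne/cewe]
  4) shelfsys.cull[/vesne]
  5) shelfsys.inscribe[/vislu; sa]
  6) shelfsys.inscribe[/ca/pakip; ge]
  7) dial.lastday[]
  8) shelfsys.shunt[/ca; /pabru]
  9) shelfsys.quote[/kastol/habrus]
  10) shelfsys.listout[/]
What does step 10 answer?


Answer: [pabru/, vislu]

Derivation:
I run newfold using p: /vesne, and observe ok.
I call inscribe using p: /vesne/cewe, c: lop, and get created.
I run cull using p: /vesne/cewe, → ok.
I use cull using p: /vesne, and observe ok.
Calling inscribe using p: /vislu, c: sa, — result: created.
I try inscribe using p: /ca/pakip, c: ge, which returns created.
I use lastday, giving 1746-09-30.
Using shunt using s: /ca, d: /pabru, giving ok.
Invoking quote using p: /kastol/habrus, — result: ToolError: not found.
I run listout using p: /, and get [pabru/, vislu].


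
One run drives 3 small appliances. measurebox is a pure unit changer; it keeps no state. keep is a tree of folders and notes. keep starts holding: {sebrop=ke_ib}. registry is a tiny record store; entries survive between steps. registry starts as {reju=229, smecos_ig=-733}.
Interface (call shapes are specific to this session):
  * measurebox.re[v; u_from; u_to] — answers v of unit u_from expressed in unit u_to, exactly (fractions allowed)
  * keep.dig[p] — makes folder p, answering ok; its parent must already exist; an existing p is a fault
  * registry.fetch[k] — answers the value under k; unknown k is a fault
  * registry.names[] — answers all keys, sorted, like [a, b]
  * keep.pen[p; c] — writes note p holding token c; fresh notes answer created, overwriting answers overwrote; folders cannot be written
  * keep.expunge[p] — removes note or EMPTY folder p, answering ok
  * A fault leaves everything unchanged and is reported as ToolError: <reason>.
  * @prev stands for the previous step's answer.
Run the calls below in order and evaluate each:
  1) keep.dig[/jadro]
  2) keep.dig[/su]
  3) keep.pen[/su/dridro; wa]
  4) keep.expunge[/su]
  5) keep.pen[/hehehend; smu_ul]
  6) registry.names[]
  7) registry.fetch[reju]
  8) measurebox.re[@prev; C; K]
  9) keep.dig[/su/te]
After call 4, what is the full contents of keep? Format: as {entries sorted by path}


Answer: {jadro/, sebrop=ke_ib, su/, su/dridro=wa}

Derivation:
Do: keep.dig[p: /jadro]
See: ok
Do: keep.dig[p: /su]
See: ok
Do: keep.pen[p: /su/dridro; c: wa]
See: created
Do: keep.expunge[p: /su]
See: ToolError: not empty
Do: keep.pen[p: /hehehend; c: smu_ul]
See: created
Do: registry.names[]
See: [reju, smecos_ig]
Do: registry.fetch[k: reju]
See: 229
Do: measurebox.re[v: @prev; u_from: C; u_to: K]
See: 10043/20
Do: keep.dig[p: /su/te]
See: ok


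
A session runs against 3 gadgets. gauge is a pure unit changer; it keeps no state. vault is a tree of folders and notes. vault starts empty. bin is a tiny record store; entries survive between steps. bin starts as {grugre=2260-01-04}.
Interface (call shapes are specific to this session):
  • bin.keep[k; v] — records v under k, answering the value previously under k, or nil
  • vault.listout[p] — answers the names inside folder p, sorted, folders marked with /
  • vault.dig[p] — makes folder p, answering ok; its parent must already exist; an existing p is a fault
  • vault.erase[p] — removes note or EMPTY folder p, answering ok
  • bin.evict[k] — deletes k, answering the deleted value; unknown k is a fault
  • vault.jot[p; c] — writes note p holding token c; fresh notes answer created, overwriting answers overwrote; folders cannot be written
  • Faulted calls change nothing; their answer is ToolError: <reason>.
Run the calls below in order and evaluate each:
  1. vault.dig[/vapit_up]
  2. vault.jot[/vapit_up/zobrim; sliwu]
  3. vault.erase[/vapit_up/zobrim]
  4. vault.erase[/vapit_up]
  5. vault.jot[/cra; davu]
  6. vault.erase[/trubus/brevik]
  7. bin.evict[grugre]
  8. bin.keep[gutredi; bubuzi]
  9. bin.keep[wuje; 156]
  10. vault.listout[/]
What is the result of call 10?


>> vault.dig(p='/vapit_up')
<< ok
>> vault.jot(p='/vapit_up/zobrim', c='sliwu')
<< created
>> vault.erase(p='/vapit_up/zobrim')
<< ok
>> vault.erase(p='/vapit_up')
<< ok
>> vault.jot(p='/cra', c='davu')
<< created
>> vault.erase(p='/trubus/brevik')
<< ToolError: not found
>> bin.evict(k='grugre')
<< 2260-01-04
>> bin.keep(k='gutredi', v='bubuzi')
<< nil
>> bin.keep(k='wuje', v='156')
<< nil
>> vault.listout(p='/')
<< [cra]

Answer: [cra]


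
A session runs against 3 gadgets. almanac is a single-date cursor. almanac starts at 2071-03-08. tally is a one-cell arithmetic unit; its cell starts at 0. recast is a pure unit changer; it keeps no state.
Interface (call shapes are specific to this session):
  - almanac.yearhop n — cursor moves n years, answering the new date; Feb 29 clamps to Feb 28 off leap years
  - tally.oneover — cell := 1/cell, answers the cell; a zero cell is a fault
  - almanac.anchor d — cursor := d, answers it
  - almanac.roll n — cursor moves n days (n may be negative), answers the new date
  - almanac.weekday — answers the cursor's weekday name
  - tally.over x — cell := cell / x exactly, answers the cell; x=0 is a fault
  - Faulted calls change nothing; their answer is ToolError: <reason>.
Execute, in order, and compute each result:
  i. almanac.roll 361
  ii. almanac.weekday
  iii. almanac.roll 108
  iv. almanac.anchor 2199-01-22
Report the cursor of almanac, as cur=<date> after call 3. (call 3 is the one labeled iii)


~$ roll n→361
  2072-03-03
~$ weekday
  Thursday
~$ roll n→108
  2072-06-19
~$ anchor d→2199-01-22
  2199-01-22

Answer: cur=2072-06-19


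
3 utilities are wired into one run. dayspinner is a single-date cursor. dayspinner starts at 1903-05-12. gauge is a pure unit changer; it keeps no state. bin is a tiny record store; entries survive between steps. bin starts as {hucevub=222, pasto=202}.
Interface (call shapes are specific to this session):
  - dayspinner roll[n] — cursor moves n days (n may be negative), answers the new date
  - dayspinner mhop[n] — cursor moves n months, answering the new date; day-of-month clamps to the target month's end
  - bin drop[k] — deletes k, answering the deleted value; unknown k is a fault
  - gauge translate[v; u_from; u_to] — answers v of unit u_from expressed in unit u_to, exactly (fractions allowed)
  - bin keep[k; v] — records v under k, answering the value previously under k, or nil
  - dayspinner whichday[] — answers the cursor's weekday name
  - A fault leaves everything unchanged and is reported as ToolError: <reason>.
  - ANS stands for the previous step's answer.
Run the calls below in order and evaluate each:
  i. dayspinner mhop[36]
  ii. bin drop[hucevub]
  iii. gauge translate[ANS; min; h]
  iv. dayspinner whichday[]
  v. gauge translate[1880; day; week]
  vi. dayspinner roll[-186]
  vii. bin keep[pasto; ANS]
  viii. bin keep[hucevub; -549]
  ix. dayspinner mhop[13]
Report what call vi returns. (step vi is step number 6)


Answer: 1905-11-07

Derivation:
Now I run dayspinner mhop on n='36', giving 1906-05-12.
Calling bin drop on k='hucevub', and get 222.
I run gauge translate on v='ANS', u_from='min', u_to='h', giving 37/10.
Using dayspinner whichday(), giving Saturday.
I call gauge translate on v='1880', u_from='day', u_to='week': 1880/7.
I call dayspinner roll on n='-186', — result: 1905-11-07.
I invoke bin keep on k='pasto', v='ANS', — result: 202.
I invoke bin keep on k='hucevub', v='-549', and get nil.
I invoke dayspinner mhop on n='13', and observe 1906-12-07.


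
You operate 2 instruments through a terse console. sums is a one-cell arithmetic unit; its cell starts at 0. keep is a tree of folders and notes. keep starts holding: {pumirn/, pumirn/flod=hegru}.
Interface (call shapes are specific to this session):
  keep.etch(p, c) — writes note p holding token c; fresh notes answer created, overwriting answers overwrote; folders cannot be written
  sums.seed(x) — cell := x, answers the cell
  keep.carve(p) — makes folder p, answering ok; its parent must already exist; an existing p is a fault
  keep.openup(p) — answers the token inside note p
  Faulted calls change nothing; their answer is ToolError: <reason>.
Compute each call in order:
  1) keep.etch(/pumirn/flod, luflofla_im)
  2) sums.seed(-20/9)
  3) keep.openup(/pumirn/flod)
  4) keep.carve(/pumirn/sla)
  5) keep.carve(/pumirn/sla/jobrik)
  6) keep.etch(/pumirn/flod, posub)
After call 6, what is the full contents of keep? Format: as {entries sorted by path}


Answer: {pumirn/, pumirn/flod=posub, pumirn/sla/, pumirn/sla/jobrik/}

Derivation:
$ etch p='/pumirn/flod' c='luflofla_im'
[out] overwrote
$ seed x='-20/9'
[out] -20/9
$ openup p='/pumirn/flod'
[out] luflofla_im
$ carve p='/pumirn/sla'
[out] ok
$ carve p='/pumirn/sla/jobrik'
[out] ok
$ etch p='/pumirn/flod' c='posub'
[out] overwrote


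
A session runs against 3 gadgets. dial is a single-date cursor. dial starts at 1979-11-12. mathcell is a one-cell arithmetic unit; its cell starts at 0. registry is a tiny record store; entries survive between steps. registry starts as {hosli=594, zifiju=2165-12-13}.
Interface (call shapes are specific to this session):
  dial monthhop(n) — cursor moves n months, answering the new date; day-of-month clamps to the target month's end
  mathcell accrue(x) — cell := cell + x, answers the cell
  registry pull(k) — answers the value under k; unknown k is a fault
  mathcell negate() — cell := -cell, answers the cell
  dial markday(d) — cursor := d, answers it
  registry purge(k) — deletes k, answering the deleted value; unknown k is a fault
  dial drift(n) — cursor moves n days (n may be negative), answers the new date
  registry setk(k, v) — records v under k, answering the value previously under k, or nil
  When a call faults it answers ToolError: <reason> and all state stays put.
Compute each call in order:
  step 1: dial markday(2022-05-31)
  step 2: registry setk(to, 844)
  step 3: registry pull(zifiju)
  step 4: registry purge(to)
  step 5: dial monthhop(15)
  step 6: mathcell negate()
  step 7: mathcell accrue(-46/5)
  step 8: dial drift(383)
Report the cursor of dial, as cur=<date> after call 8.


Answer: cur=2024-09-17

Derivation:
[in] dial markday d=2022-05-31
:: 2022-05-31
[in] registry setk k=to v=844
:: nil
[in] registry pull k=zifiju
:: 2165-12-13
[in] registry purge k=to
:: 844
[in] dial monthhop n=15
:: 2023-08-31
[in] mathcell negate
:: 0
[in] mathcell accrue x=-46/5
:: -46/5
[in] dial drift n=383
:: 2024-09-17


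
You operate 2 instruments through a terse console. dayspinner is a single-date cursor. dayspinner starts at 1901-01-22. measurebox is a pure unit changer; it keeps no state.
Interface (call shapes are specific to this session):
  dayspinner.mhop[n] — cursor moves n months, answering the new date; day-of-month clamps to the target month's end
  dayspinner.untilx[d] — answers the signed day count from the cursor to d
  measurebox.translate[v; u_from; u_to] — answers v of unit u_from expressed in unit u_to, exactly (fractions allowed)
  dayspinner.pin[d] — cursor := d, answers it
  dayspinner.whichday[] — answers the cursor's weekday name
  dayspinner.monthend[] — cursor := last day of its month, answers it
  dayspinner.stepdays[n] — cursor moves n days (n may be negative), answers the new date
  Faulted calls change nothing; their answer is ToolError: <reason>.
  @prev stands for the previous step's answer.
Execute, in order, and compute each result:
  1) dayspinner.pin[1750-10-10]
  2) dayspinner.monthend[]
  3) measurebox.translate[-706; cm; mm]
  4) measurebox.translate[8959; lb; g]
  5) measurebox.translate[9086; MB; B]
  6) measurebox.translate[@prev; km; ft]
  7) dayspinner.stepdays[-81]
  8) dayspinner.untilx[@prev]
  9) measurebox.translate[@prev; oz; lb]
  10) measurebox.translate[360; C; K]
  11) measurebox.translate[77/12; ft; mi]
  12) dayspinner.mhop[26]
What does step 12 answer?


Answer: 1752-10-11

Derivation:
I use pin using d='1750-10-10', and get 1750-10-10.
I call monthend(), → 1750-10-31.
I try translate using v='-706', u_from='cm', u_to='mm', giving -7060.
Calling translate using v='8959', u_from='lb', u_to='g', and observe 406373404283/100000.
Invoking translate using v='9086', u_from='MB', u_to='B', → 9086000000.
I use translate using v='@prev', u_from='km', u_to='ft', which returns 11357500000000000/381.
I call stepdays using n='-81', giving 1750-08-11.
Next I call untilx using d='@prev': 0.
I use translate using v='@prev', u_from='oz', u_to='lb', and get 0.
I use translate using v='360', u_from='C', u_to='K', and see 12663/20.
I invoke translate using v='77/12', u_from='ft', u_to='mi', — result: 7/5760.
I try mhop using n='26', and observe 1752-10-11.


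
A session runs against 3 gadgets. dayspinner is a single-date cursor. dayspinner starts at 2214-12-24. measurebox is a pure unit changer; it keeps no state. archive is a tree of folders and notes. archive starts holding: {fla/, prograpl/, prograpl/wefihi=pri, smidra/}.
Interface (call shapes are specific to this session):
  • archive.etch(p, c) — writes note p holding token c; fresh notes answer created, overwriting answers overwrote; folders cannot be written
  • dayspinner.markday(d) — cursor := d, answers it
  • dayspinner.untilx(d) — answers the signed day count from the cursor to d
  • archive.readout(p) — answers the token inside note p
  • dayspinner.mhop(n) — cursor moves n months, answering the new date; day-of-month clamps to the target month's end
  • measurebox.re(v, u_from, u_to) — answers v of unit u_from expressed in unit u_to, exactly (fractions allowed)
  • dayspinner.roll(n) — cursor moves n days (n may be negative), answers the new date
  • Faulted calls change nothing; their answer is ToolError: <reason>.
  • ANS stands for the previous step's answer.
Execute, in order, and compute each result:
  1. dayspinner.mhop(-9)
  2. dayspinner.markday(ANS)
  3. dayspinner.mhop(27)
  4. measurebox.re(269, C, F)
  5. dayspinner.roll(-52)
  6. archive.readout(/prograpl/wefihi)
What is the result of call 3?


·→ mhop(n='-9')
·← 2214-03-24
·→ markday(d='ANS')
·← 2214-03-24
·→ mhop(n='27')
·← 2216-06-24
·→ re(v='269', u_from='C', u_to='F')
·← 2581/5
·→ roll(n='-52')
·← 2216-05-03
·→ readout(p='/prograpl/wefihi')
·← pri

Answer: 2216-06-24


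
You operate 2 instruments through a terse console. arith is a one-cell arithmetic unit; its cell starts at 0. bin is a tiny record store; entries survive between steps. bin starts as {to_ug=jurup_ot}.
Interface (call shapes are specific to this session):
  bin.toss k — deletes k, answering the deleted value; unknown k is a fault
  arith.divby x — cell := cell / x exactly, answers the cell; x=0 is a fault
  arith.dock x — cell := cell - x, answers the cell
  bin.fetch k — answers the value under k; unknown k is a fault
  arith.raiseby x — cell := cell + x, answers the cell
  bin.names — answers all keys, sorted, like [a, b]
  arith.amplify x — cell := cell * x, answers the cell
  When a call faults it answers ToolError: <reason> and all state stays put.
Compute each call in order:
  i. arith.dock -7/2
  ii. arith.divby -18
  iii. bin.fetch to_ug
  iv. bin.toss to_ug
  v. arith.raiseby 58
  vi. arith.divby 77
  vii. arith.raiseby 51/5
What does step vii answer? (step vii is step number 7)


Answer: 151777/13860

Derivation:
I run arith.dock with x='-7/2', yielding 7/2.
I invoke arith.divby with x='-18', and get -7/36.
I try bin.fetch with k='to_ug', and see jurup_ot.
Next I call bin.toss with k='to_ug', giving jurup_ot.
Calling arith.raiseby with x='58', — result: 2081/36.
I try arith.divby with x='77', and see 2081/2772.
Then arith.raiseby with x='51/5', — result: 151777/13860.


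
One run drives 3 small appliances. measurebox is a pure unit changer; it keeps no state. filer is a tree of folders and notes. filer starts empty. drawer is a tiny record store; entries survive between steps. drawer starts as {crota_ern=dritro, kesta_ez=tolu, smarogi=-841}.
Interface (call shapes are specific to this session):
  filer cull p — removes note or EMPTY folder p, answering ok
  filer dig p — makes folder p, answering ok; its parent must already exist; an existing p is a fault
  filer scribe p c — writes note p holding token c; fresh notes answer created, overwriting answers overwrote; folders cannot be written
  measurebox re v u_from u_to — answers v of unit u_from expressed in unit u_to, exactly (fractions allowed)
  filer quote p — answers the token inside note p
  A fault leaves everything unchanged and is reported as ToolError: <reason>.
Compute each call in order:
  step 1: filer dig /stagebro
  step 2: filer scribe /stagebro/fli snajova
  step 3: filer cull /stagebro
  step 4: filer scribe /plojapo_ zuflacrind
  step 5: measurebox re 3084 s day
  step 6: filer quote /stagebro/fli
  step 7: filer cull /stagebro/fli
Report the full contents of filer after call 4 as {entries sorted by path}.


Answer: {plojapo_=zuflacrind, stagebro/, stagebro/fli=snajova}

Derivation:
>> filer dig(p→/stagebro)
<< ok
>> filer scribe(p→/stagebro/fli, c→snajova)
<< created
>> filer cull(p→/stagebro)
<< ToolError: not empty
>> filer scribe(p→/plojapo_, c→zuflacrind)
<< created
>> measurebox re(v→3084, u_from→s, u_to→day)
<< 257/7200
>> filer quote(p→/stagebro/fli)
<< snajova
>> filer cull(p→/stagebro/fli)
<< ok


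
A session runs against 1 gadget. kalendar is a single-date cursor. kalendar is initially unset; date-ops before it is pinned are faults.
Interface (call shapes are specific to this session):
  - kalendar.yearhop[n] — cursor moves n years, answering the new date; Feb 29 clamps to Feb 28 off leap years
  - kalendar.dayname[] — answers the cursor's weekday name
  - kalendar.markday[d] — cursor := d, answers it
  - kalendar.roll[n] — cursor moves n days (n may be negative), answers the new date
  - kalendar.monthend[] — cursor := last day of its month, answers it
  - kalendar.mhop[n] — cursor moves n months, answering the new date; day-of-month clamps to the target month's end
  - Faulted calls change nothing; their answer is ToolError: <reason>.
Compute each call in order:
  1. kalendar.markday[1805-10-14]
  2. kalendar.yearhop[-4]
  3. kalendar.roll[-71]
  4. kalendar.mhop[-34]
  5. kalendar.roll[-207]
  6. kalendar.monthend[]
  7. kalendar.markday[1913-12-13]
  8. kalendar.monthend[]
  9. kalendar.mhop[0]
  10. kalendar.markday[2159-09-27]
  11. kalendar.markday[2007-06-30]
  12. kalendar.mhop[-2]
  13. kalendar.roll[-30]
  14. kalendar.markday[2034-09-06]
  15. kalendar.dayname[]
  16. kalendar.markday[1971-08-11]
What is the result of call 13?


Answer: 2007-03-31

Derivation:
==> markday(1805-10-14)
<== 1805-10-14
==> yearhop(-4)
<== 1801-10-14
==> roll(-71)
<== 1801-08-04
==> mhop(-34)
<== 1798-10-04
==> roll(-207)
<== 1798-03-11
==> monthend()
<== 1798-03-31
==> markday(1913-12-13)
<== 1913-12-13
==> monthend()
<== 1913-12-31
==> mhop(0)
<== 1913-12-31
==> markday(2159-09-27)
<== 2159-09-27
==> markday(2007-06-30)
<== 2007-06-30
==> mhop(-2)
<== 2007-04-30
==> roll(-30)
<== 2007-03-31
==> markday(2034-09-06)
<== 2034-09-06
==> dayname()
<== Wednesday
==> markday(1971-08-11)
<== 1971-08-11


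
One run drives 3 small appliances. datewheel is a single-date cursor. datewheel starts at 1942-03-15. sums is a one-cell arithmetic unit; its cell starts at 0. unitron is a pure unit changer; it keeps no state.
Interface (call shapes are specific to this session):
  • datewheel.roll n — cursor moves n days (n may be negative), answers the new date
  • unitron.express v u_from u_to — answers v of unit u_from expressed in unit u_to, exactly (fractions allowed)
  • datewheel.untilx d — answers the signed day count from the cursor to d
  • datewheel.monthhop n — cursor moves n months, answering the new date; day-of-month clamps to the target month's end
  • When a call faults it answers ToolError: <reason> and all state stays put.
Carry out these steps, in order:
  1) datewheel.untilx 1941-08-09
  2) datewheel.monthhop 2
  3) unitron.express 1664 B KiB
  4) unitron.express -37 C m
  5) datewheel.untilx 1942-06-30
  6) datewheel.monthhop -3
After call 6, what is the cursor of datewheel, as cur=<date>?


>> datewheel.untilx(d→1941-08-09)
<< -218
>> datewheel.monthhop(n→2)
<< 1942-05-15
>> unitron.express(v→1664, u_from→B, u_to→KiB)
<< 13/8
>> unitron.express(v→-37, u_from→C, u_to→m)
<< ToolError: incompatible units
>> datewheel.untilx(d→1942-06-30)
<< 46
>> datewheel.monthhop(n→-3)
<< 1942-02-15

Answer: cur=1942-02-15


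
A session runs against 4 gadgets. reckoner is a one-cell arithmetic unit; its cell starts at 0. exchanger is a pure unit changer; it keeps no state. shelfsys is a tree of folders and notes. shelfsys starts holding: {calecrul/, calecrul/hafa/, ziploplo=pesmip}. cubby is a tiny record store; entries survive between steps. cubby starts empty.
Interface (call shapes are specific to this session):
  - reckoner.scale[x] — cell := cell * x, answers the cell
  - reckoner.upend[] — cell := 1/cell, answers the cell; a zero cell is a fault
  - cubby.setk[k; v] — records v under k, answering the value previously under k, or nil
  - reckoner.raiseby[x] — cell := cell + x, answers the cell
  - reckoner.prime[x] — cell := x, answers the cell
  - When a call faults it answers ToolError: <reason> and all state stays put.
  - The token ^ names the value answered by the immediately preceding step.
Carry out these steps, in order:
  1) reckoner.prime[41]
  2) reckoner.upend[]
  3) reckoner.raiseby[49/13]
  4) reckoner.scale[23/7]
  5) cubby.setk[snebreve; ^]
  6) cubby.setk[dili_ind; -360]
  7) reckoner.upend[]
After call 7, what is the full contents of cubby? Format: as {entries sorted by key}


;; 1. reckoner.prime(41) ~> 41
;; 2. reckoner.upend() ~> 1/41
;; 3. reckoner.raiseby(49/13) ~> 2022/533
;; 4. reckoner.scale(23/7) ~> 46506/3731
;; 5. cubby.setk(snebreve, ^) ~> nil
;; 6. cubby.setk(dili_ind, -360) ~> nil
;; 7. reckoner.upend() ~> 3731/46506

Answer: {dili_ind=-360, snebreve=46506/3731}


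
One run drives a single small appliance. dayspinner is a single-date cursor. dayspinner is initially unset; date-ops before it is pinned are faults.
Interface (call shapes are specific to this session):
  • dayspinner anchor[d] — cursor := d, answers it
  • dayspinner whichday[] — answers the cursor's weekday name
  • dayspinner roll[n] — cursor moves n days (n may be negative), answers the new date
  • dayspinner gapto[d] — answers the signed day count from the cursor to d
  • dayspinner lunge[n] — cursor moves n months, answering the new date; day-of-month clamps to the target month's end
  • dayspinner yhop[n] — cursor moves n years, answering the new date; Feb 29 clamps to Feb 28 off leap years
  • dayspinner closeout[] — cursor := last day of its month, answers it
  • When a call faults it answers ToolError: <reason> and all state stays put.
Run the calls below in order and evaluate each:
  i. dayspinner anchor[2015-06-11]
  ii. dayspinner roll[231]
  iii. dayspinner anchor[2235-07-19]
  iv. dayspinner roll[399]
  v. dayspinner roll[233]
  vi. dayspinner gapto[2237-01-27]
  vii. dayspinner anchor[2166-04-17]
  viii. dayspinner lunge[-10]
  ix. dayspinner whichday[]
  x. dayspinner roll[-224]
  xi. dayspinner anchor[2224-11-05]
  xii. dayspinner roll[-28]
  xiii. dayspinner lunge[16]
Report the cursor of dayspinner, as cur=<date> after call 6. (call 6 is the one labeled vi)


Answer: cur=2237-04-11

Derivation:
# 1. dayspinner anchor(d='2015-06-11') => 2015-06-11
# 2. dayspinner roll(n='231') => 2016-01-28
# 3. dayspinner anchor(d='2235-07-19') => 2235-07-19
# 4. dayspinner roll(n='399') => 2236-08-21
# 5. dayspinner roll(n='233') => 2237-04-11
# 6. dayspinner gapto(d='2237-01-27') => -74
# 7. dayspinner anchor(d='2166-04-17') => 2166-04-17
# 8. dayspinner lunge(n='-10') => 2165-06-17
# 9. dayspinner whichday() => Monday
# 10. dayspinner roll(n='-224') => 2164-11-05
# 11. dayspinner anchor(d='2224-11-05') => 2224-11-05
# 12. dayspinner roll(n='-28') => 2224-10-08
# 13. dayspinner lunge(n='16') => 2226-02-08


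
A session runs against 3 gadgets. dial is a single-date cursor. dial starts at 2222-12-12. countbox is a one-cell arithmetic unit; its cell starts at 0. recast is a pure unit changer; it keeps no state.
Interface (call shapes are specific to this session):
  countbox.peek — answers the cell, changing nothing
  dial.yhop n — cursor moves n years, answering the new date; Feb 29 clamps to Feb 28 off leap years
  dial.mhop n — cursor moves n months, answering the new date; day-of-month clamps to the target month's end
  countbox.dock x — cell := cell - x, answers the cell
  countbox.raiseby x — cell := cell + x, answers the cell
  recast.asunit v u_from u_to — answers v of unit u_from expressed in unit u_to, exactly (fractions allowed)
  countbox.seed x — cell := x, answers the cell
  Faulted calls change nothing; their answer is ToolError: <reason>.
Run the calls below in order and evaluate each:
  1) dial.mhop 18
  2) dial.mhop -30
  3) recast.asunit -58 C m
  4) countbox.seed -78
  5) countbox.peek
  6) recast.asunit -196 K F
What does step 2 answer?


Calling dial.mhop using n=18, and observe 2224-06-12.
I run dial.mhop using n=-30, which returns 2221-12-12.
Using recast.asunit using v=-58, u_from=C, u_to=m, → ToolError: incompatible units.
I call countbox.seed using x=-78, giving -78.
I invoke countbox.peek(), yielding -78.
I use recast.asunit using v=-196, u_from=K, u_to=F: -81247/100.

Answer: 2221-12-12


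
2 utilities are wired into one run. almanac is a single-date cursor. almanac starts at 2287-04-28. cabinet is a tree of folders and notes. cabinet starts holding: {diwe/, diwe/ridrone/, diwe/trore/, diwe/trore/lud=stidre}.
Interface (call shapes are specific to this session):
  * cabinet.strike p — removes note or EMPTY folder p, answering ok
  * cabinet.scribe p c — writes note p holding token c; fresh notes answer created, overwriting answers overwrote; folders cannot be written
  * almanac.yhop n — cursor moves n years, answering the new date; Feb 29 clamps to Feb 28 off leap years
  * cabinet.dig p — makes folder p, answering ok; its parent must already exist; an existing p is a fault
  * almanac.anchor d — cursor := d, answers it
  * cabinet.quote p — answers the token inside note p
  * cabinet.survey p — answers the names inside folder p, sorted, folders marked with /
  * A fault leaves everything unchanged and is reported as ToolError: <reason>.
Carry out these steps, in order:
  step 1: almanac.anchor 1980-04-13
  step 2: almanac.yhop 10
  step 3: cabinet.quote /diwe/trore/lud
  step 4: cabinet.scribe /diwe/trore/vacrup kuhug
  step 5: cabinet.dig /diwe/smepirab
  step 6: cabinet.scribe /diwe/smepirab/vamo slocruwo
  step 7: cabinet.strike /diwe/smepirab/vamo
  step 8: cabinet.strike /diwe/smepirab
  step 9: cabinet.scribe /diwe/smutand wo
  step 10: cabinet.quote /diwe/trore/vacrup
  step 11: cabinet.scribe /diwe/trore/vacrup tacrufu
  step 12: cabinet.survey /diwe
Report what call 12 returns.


Answer: [ridrone/, smutand, trore/]

Derivation:
>>> almanac.anchor d: 1980-04-13
  1980-04-13
>>> almanac.yhop n: 10
  1990-04-13
>>> cabinet.quote p: /diwe/trore/lud
  stidre
>>> cabinet.scribe p: /diwe/trore/vacrup c: kuhug
  created
>>> cabinet.dig p: /diwe/smepirab
  ok
>>> cabinet.scribe p: /diwe/smepirab/vamo c: slocruwo
  created
>>> cabinet.strike p: /diwe/smepirab/vamo
  ok
>>> cabinet.strike p: /diwe/smepirab
  ok
>>> cabinet.scribe p: /diwe/smutand c: wo
  created
>>> cabinet.quote p: /diwe/trore/vacrup
  kuhug
>>> cabinet.scribe p: /diwe/trore/vacrup c: tacrufu
  overwrote
>>> cabinet.survey p: /diwe
  [ridrone/, smutand, trore/]


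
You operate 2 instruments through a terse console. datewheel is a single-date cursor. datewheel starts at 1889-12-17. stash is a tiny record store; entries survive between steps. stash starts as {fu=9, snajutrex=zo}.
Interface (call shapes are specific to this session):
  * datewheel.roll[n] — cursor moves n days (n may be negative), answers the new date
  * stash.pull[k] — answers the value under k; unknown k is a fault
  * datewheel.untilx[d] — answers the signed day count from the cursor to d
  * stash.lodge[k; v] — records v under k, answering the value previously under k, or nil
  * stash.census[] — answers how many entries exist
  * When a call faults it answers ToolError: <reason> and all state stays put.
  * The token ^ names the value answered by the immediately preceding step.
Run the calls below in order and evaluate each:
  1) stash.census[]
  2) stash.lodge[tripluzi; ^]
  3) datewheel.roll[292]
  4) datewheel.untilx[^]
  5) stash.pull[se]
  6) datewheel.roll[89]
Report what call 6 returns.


Answer: 1891-01-02

Derivation:
> stash.census
= 2
> stash.lodge k='tripluzi' v='^'
= nil
> datewheel.roll n='292'
= 1890-10-05
> datewheel.untilx d='^'
= 0
> stash.pull k='se'
= ToolError: no such key se
> datewheel.roll n='89'
= 1891-01-02
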